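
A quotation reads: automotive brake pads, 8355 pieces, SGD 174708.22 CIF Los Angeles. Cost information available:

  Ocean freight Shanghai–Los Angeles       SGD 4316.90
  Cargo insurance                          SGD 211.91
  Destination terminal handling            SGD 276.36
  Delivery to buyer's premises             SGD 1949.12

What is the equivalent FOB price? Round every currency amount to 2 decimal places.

FOB price: SGD 170179.41

Not relevant to the conversion: delivery, destination terminal — on the buyer under both terms; not part of either seller's price.
From CIF to FOB, the seller no longer bears: freight, insurance.
FOB price = 174708.22 − 4316.90 − 211.91 = 170179.41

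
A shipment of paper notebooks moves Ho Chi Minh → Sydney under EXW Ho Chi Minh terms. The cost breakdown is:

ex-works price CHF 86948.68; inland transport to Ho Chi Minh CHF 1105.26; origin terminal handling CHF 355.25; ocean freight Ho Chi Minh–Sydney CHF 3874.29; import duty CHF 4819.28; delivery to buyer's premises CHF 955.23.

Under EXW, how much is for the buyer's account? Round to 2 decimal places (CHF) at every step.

EXW: the seller makes goods available at their premises; the buyer bears all onward costs.
Seller's account: goods 86948.68 = 86948.68
Buyer's account: inland to port 1105.26 + origin terminal 355.25 + freight 3874.29 + duty 4819.28 + delivery 955.23 = 11109.31

Buyer's account: CHF 11109.31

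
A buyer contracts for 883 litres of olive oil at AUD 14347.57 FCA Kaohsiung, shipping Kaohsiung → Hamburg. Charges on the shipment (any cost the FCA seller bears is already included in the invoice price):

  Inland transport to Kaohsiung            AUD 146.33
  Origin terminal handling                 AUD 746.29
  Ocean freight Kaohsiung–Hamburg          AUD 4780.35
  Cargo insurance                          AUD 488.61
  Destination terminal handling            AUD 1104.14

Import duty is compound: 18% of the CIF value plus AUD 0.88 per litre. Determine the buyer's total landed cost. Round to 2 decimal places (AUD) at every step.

Total landed cost: AUD 25909.31

FCA: the seller delivers export-cleared goods to the carrier; the buyer bears costs from that point.
Already in the invoice (seller's account under FCA): inland to port — exclude.
CIF value = FCA price + origin terminal + freight + insurance = 14347.57 + 746.29 + 4780.35 + 488.61 = 20362.82
Ad valorem component: 20362.82 × 18% = 3665.31
Specific component: 883 × 0.88 = 777.04
Import duty = 3665.31 + 777.04 = 4442.35
Buyer bears: origin terminal 746.29 + freight 4780.35 + insurance 488.61 + destination terminal 1104.14 + duty 4442.35 = 11561.74
Landed cost = invoice 14347.57 + 11561.74 = 25909.31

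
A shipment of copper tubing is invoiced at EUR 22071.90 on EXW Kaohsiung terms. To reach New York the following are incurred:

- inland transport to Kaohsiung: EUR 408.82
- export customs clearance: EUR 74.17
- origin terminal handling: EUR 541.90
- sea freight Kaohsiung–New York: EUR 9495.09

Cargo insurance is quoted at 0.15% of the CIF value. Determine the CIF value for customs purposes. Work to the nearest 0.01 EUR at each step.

Let C be the CIF value. C = EXW price + pre-shipment costs + freight + 0.15% × C
C − 0.15% × C = 22071.90 + 408.82 + 74.17 + 541.90 + 9495.09
0.9985 × C = 32591.88
C = 32591.88 / 0.9985 = 32640.84
Insurance premium = 0.15% × 32640.84 = 48.96

CIF value: EUR 32640.84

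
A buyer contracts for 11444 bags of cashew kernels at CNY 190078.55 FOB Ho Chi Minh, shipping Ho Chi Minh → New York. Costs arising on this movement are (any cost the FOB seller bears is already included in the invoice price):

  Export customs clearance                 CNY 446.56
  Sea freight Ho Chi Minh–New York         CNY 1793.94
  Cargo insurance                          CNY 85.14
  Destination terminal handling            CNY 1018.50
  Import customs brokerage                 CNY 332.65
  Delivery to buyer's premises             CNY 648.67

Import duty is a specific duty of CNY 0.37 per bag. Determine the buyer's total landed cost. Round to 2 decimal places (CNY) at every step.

Total landed cost: CNY 198191.73

FOB: the seller bears costs until goods are on board at the origin port; the buyer bears freight, insurance and all costs thereafter.
Already in the invoice (seller's account under FOB): export clearance — exclude.
CIF value = FOB price + freight + insurance = 190078.55 + 1793.94 + 85.14 = 191957.63
Import duty = 11444 × 0.37 = 4234.28
Buyer bears: freight 1793.94 + insurance 85.14 + destination terminal 1018.50 + brokerage 332.65 + delivery 648.67 + duty 4234.28 = 8113.18
Landed cost = invoice 190078.55 + 8113.18 = 198191.73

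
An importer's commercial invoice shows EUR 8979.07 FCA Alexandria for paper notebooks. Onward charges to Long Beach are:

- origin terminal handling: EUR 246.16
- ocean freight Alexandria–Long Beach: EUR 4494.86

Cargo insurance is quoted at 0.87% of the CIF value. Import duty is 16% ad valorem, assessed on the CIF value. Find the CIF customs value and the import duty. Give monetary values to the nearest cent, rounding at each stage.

Let C be the CIF value. C = FCA price + pre-shipment costs + freight + 0.87% × C
C − 0.87% × C = 8979.07 + 246.16 + 4494.86
0.9913 × C = 13720.09
C = 13720.09 / 0.9913 = 13840.50
Insurance premium = 0.87% × 13840.50 = 120.41
Import duty = 13840.50 × 16% = 2214.48

CIF value: EUR 13840.50; import duty: EUR 2214.48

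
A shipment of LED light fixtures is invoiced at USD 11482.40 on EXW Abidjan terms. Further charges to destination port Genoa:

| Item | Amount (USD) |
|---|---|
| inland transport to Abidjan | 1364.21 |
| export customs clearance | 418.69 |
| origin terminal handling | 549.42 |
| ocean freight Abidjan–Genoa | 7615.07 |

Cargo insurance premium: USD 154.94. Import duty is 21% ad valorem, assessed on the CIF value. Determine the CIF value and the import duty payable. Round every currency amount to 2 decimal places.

CIF = EXW price + pre-shipment costs + freight + insurance
CIF = 11482.40 + 1364.21 + 418.69 + 549.42 + 7615.07 + 154.94 = 21584.73
Import duty = 21584.73 × 21% = 4532.79

CIF value: USD 21584.73; import duty: USD 4532.79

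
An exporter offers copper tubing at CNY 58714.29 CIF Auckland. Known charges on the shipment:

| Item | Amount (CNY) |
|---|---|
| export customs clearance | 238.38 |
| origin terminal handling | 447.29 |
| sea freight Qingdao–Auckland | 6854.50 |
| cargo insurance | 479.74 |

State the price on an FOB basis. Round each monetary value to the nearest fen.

FOB price: CNY 51380.05

Not relevant to the conversion: export clearance, origin terminal — on the seller under both CIF and FOB; already in the CIF price and stays in the FOB price.
From CIF to FOB, the seller no longer bears: freight, insurance.
FOB price = 58714.29 − 6854.50 − 479.74 = 51380.05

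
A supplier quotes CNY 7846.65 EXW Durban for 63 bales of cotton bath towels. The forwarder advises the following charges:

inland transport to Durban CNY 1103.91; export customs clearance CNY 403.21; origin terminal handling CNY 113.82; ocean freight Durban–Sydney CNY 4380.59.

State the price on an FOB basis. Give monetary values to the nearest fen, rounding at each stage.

FOB price: CNY 9467.59

Not relevant to the conversion: freight — on the buyer under both terms; not part of either seller's price.
From EXW to FOB, the seller additionally bears: inland to port, export clearance, origin terminal.
FOB price = 7846.65 + 1103.91 + 403.21 + 113.82 = 9467.59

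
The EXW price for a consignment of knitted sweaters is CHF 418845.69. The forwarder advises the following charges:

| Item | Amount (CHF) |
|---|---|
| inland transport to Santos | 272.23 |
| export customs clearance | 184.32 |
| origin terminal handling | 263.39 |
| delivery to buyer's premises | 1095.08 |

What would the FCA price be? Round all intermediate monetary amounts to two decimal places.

Not relevant to the conversion: origin terminal, delivery — on the buyer under both terms; not part of either seller's price.
From EXW to FCA, the seller additionally bears: inland to port, export clearance.
FCA price = 418845.69 + 272.23 + 184.32 = 419302.24

FCA price: CHF 419302.24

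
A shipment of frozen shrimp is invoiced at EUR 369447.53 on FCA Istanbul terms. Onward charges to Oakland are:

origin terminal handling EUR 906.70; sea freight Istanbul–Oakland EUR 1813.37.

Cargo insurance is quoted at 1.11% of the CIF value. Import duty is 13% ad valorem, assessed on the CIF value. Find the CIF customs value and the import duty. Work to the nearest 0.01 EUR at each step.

Let C be the CIF value. C = FCA price + pre-shipment costs + freight + 1.11% × C
C − 1.11% × C = 369447.53 + 906.70 + 1813.37
0.9889 × C = 372167.60
C = 372167.60 / 0.9889 = 376345.03
Insurance premium = 1.11% × 376345.03 = 4177.43
Import duty = 376345.03 × 13% = 48924.85

CIF value: EUR 376345.03; import duty: EUR 48924.85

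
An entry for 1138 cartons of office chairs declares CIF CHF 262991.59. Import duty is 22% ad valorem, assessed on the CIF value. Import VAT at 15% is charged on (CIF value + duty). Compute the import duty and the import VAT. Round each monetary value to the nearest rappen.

Import duty = 262991.59 × 22% = 57858.15
VAT base = CIF + duty = 262991.59 + 57858.15 = 320849.74
Import VAT = 320849.74 × 15% = 48127.46

Import duty: CHF 57858.15; import VAT: CHF 48127.46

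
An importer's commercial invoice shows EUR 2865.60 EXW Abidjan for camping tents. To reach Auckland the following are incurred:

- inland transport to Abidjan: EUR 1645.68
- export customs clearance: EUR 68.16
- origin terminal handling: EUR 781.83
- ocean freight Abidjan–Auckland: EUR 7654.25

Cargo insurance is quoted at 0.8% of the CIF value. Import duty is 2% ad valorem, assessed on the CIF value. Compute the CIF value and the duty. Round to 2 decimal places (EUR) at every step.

Let C be the CIF value. C = EXW price + pre-shipment costs + freight + 0.8% × C
C − 0.8% × C = 2865.60 + 1645.68 + 68.16 + 781.83 + 7654.25
0.992 × C = 13015.52
C = 13015.52 / 0.992 = 13120.48
Insurance premium = 0.8% × 13120.48 = 104.96
Import duty = 13120.48 × 2% = 262.41

CIF value: EUR 13120.48; import duty: EUR 262.41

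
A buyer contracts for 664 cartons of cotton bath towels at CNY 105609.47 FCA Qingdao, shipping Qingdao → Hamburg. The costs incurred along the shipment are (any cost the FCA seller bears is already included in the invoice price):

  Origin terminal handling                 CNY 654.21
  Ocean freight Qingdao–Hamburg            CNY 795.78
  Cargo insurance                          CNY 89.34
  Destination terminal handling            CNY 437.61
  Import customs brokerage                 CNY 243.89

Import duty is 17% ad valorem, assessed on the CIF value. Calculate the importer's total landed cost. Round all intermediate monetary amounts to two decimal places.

FCA: the seller delivers export-cleared goods to the carrier; the buyer bears costs from that point.
CIF value = FCA price + origin terminal + freight + insurance = 105609.47 + 654.21 + 795.78 + 89.34 = 107148.80
Import duty = 107148.80 × 17% = 18215.30
Buyer bears: origin terminal 654.21 + freight 795.78 + insurance 89.34 + destination terminal 437.61 + brokerage 243.89 + duty 18215.30 = 20436.13
Landed cost = invoice 105609.47 + 20436.13 = 126045.60

Total landed cost: CNY 126045.60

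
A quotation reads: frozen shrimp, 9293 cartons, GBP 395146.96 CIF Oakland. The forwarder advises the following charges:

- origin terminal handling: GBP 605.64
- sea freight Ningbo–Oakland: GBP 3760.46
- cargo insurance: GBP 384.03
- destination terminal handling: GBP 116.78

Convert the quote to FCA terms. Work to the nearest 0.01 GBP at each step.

Not relevant to the conversion: destination terminal — on the buyer under both terms; not part of either seller's price.
From CIF to FCA, the seller no longer bears: origin terminal, freight, insurance.
FCA price = 395146.96 − 605.64 − 3760.46 − 384.03 = 390396.83

FCA price: GBP 390396.83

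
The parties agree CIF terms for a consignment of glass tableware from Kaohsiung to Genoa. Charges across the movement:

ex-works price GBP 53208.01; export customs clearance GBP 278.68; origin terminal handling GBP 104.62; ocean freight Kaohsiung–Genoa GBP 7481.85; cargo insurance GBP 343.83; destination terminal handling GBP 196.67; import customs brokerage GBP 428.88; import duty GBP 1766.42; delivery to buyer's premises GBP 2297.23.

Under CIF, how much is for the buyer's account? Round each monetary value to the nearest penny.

CIF: the seller pays costs through ocean freight and marine insurance to the destination port.
Seller's account: goods 53208.01 + export clearance 278.68 + origin terminal 104.62 + freight 7481.85 + insurance 343.83 = 61416.99
Buyer's account: destination terminal 196.67 + brokerage 428.88 + duty 1766.42 + delivery 2297.23 = 4689.20

Buyer's account: GBP 4689.20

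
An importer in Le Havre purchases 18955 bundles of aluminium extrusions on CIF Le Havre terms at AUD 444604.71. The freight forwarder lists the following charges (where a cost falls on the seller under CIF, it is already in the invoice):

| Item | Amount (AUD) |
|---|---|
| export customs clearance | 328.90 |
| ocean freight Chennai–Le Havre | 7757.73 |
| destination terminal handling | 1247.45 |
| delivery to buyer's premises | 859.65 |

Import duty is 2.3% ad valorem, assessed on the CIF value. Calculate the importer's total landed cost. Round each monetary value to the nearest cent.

Total landed cost: AUD 456937.72

CIF: the seller pays costs through ocean freight and marine insurance to the destination port.
Already in the invoice (seller's account under CIF): export clearance, freight — exclude.
The CIF price already equals the CIF value: 444604.71
Import duty = 444604.71 × 2.3% = 10225.91
Buyer bears: destination terminal 1247.45 + delivery 859.65 + duty 10225.91 = 12333.01
Landed cost = invoice 444604.71 + 12333.01 = 456937.72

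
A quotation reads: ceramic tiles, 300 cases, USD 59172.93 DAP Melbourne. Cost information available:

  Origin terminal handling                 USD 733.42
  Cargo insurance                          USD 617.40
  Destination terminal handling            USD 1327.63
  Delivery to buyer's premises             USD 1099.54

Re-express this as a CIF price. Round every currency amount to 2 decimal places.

CIF price: USD 56745.76

Not relevant to the conversion: origin terminal, insurance — on the seller under both DAP and CIF; already in the DAP price and stays in the CIF price.
From DAP to CIF, the seller no longer bears: destination terminal, delivery.
CIF price = 59172.93 − 1327.63 − 1099.54 = 56745.76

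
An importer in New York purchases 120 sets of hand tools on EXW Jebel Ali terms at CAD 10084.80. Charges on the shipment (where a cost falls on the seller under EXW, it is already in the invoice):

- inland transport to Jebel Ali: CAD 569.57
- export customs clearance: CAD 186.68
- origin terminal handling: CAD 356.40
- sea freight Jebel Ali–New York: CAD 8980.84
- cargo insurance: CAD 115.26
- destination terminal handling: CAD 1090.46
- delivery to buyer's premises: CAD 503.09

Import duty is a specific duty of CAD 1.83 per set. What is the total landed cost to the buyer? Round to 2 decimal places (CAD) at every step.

EXW: the seller makes goods available at their premises; the buyer bears all onward costs.
CIF value = EXW price + inland to port + export clearance + origin terminal + freight + insurance = 10084.80 + 569.57 + 186.68 + 356.40 + 8980.84 + 115.26 = 20293.55
Import duty = 120 × 1.83 = 219.60
Buyer bears: inland to port 569.57 + export clearance 186.68 + origin terminal 356.40 + freight 8980.84 + insurance 115.26 + destination terminal 1090.46 + delivery 503.09 + duty 219.60 = 12021.90
Landed cost = invoice 10084.80 + 12021.90 = 22106.70

Total landed cost: CAD 22106.70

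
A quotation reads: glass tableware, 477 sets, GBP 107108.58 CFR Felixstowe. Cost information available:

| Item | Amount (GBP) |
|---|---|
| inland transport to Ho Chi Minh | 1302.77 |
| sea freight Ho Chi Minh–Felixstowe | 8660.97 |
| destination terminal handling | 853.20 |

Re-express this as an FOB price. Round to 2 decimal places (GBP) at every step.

FOB price: GBP 98447.61

Not relevant to the conversion: inland to port — on the seller under both CFR and FOB; already in the CFR price and stays in the FOB price. destination terminal — on the buyer under both terms; not part of either seller's price.
From CFR to FOB, the seller no longer bears: freight.
FOB price = 107108.58 − 8660.97 = 98447.61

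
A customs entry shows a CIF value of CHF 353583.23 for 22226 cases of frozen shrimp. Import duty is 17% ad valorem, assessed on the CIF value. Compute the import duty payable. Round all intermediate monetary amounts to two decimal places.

Import duty = 353583.23 × 17% = 60109.15

Import duty: CHF 60109.15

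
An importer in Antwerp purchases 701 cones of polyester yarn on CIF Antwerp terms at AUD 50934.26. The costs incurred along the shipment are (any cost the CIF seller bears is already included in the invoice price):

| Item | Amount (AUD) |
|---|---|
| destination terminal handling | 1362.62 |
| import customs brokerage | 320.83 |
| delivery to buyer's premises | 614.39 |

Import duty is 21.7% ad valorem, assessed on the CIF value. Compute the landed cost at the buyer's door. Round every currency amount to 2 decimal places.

CIF: the seller pays costs through ocean freight and marine insurance to the destination port.
The CIF price already equals the CIF value: 50934.26
Import duty = 50934.26 × 21.7% = 11052.73
Buyer bears: destination terminal 1362.62 + brokerage 320.83 + delivery 614.39 + duty 11052.73 = 13350.57
Landed cost = invoice 50934.26 + 13350.57 = 64284.83

Total landed cost: AUD 64284.83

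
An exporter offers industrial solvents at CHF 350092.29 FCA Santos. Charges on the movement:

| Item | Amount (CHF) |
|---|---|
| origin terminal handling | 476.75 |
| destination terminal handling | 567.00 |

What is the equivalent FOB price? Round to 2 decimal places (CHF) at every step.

FOB price: CHF 350569.04

Not relevant to the conversion: destination terminal — on the buyer under both terms; not part of either seller's price.
From FCA to FOB, the seller additionally bears: origin terminal.
FOB price = 350092.29 + 476.75 = 350569.04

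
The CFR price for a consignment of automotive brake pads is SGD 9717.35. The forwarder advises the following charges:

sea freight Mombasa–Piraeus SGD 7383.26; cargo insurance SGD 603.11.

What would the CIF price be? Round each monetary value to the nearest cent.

CIF price: SGD 10320.46

Not relevant to the conversion: freight — on the seller under both CFR and CIF; already in the CFR price and stays in the CIF price.
From CFR to CIF, the seller additionally bears: insurance.
CIF price = 9717.35 + 603.11 = 10320.46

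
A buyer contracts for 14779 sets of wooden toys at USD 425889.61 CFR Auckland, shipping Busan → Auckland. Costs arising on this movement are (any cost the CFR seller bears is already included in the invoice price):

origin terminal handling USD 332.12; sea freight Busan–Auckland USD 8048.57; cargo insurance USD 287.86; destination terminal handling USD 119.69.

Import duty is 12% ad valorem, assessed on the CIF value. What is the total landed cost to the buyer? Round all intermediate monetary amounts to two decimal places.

CFR: the seller pays costs through ocean freight to the destination port, but not insurance.
Already in the invoice (seller's account under CFR): origin terminal, freight — exclude.
CIF value = CFR price + insurance = 425889.61 + 287.86 = 426177.47
Import duty = 426177.47 × 12% = 51141.30
Buyer bears: insurance 287.86 + destination terminal 119.69 + duty 51141.30 = 51548.85
Landed cost = invoice 425889.61 + 51548.85 = 477438.46

Total landed cost: USD 477438.46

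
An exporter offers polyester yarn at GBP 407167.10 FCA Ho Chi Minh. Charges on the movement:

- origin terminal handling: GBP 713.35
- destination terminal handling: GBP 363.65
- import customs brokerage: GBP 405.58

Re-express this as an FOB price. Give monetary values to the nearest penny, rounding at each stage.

Not relevant to the conversion: destination terminal, brokerage — on the buyer under both terms; not part of either seller's price.
From FCA to FOB, the seller additionally bears: origin terminal.
FOB price = 407167.10 + 713.35 = 407880.45

FOB price: GBP 407880.45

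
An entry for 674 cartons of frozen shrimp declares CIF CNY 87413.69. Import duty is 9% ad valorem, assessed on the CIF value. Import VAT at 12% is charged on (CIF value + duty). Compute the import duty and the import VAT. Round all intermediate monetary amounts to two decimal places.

Import duty = 87413.69 × 9% = 7867.23
VAT base = CIF + duty = 87413.69 + 7867.23 = 95280.92
Import VAT = 95280.92 × 12% = 11433.71

Import duty: CNY 7867.23; import VAT: CNY 11433.71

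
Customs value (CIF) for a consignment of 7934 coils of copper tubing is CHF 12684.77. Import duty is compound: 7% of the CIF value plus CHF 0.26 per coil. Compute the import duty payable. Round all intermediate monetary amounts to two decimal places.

Import duty: CHF 2950.77

Ad valorem component: 12684.77 × 7% = 887.93
Specific component: 7934 × 0.26 = 2062.84
Import duty = 887.93 + 2062.84 = 2950.77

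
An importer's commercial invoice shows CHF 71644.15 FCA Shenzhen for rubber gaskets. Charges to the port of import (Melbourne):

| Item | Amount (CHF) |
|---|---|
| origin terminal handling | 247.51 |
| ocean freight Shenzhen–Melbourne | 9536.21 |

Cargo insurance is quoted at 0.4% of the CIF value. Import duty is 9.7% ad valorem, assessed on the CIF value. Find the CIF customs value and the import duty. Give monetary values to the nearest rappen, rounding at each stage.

Let C be the CIF value. C = FCA price + pre-shipment costs + freight + 0.4% × C
C − 0.4% × C = 71644.15 + 247.51 + 9536.21
0.996 × C = 81427.87
C = 81427.87 / 0.996 = 81754.89
Insurance premium = 0.4% × 81754.89 = 327.02
Import duty = 81754.89 × 9.7% = 7930.22

CIF value: CHF 81754.89; import duty: CHF 7930.22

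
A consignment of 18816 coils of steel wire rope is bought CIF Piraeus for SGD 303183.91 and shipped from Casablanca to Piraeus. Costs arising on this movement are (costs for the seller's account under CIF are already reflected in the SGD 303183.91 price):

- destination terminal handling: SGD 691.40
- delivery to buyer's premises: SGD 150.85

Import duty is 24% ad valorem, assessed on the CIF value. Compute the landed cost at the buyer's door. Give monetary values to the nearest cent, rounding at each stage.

Total landed cost: SGD 376790.30

CIF: the seller pays costs through ocean freight and marine insurance to the destination port.
The CIF price already equals the CIF value: 303183.91
Import duty = 303183.91 × 24% = 72764.14
Buyer bears: destination terminal 691.40 + delivery 150.85 + duty 72764.14 = 73606.39
Landed cost = invoice 303183.91 + 73606.39 = 376790.30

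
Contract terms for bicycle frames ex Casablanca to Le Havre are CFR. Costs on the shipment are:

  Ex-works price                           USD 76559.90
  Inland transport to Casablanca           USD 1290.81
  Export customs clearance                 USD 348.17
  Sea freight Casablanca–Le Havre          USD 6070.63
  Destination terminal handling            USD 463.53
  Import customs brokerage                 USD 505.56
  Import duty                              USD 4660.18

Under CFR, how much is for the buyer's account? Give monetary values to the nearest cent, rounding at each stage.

CFR: the seller pays costs through ocean freight to the destination port, but not insurance.
Seller's account: goods 76559.90 + inland to port 1290.81 + export clearance 348.17 + freight 6070.63 = 84269.51
Buyer's account: destination terminal 463.53 + brokerage 505.56 + duty 4660.18 = 5629.27

Buyer's account: USD 5629.27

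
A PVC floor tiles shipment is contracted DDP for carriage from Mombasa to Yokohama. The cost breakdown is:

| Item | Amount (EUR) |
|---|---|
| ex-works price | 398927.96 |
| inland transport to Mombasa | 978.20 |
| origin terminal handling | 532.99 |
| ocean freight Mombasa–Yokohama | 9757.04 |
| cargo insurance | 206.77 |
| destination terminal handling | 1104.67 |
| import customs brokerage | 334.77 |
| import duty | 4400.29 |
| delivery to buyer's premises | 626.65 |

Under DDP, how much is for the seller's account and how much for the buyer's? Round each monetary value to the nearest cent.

Seller: EUR 416869.34; buyer: EUR 0.00

DDP: the seller bears all costs including import duty.
Seller's account: goods 398927.96 + inland to port 978.20 + origin terminal 532.99 + freight 9757.04 + insurance 206.77 + destination terminal 1104.67 + brokerage 334.77 + duty 4400.29 + delivery 626.65 = 416869.34
Buyer's account: 0.00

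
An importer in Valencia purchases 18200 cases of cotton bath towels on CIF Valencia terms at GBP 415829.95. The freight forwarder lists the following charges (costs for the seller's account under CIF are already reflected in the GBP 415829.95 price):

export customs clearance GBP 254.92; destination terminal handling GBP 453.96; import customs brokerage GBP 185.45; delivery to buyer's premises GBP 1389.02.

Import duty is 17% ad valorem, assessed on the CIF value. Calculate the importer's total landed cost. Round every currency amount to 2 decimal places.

Total landed cost: GBP 488549.47

CIF: the seller pays costs through ocean freight and marine insurance to the destination port.
Already in the invoice (seller's account under CIF): export clearance — exclude.
The CIF price already equals the CIF value: 415829.95
Import duty = 415829.95 × 17% = 70691.09
Buyer bears: destination terminal 453.96 + brokerage 185.45 + delivery 1389.02 + duty 70691.09 = 72719.52
Landed cost = invoice 415829.95 + 72719.52 = 488549.47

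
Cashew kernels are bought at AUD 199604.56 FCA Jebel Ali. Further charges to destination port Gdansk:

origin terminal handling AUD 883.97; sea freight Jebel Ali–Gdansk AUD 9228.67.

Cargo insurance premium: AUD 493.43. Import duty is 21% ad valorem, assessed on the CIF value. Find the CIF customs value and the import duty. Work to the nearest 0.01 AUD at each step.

CIF value: AUD 210210.63; import duty: AUD 44144.23

CIF = FCA price + pre-shipment costs + freight + insurance
CIF = 199604.56 + 883.97 + 9228.67 + 493.43 = 210210.63
Import duty = 210210.63 × 21% = 44144.23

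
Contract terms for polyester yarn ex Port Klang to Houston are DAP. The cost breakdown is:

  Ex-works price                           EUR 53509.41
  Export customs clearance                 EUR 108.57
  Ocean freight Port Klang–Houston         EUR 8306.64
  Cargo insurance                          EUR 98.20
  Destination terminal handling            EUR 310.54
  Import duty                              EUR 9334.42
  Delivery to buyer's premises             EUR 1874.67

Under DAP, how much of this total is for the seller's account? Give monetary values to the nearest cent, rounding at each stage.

Seller's account: EUR 64208.03

DAP: the seller bears all costs to the named destination except import duty and clearance.
Seller's account: goods 53509.41 + export clearance 108.57 + freight 8306.64 + insurance 98.20 + destination terminal 310.54 + delivery 1874.67 = 64208.03
Buyer's account: duty 9334.42 = 9334.42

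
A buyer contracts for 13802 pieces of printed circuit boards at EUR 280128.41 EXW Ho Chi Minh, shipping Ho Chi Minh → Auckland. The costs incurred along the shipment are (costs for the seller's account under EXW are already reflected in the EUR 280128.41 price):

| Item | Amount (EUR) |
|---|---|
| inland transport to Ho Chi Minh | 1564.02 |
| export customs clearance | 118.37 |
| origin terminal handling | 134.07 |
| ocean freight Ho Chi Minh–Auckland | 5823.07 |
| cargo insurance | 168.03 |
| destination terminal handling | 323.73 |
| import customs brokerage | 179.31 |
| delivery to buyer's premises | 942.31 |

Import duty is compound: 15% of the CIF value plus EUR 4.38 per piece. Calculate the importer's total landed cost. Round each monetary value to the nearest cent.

EXW: the seller makes goods available at their premises; the buyer bears all onward costs.
CIF value = EXW price + inland to port + export clearance + origin terminal + freight + insurance = 280128.41 + 1564.02 + 118.37 + 134.07 + 5823.07 + 168.03 = 287935.97
Ad valorem component: 287935.97 × 15% = 43190.40
Specific component: 13802 × 4.38 = 60452.76
Import duty = 43190.40 + 60452.76 = 103643.16
Buyer bears: inland to port 1564.02 + export clearance 118.37 + origin terminal 134.07 + freight 5823.07 + insurance 168.03 + destination terminal 323.73 + brokerage 179.31 + delivery 942.31 + duty 103643.16 = 112896.07
Landed cost = invoice 280128.41 + 112896.07 = 393024.48

Total landed cost: EUR 393024.48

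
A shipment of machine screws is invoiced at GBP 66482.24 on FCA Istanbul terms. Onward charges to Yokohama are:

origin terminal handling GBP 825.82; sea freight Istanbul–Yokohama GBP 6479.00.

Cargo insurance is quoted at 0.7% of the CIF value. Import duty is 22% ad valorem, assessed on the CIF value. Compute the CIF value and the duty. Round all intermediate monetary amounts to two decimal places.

Let C be the CIF value. C = FCA price + pre-shipment costs + freight + 0.7% × C
C − 0.7% × C = 66482.24 + 825.82 + 6479.00
0.993 × C = 73787.06
C = 73787.06 / 0.993 = 74307.21
Insurance premium = 0.7% × 74307.21 = 520.15
Import duty = 74307.21 × 22% = 16347.59

CIF value: GBP 74307.21; import duty: GBP 16347.59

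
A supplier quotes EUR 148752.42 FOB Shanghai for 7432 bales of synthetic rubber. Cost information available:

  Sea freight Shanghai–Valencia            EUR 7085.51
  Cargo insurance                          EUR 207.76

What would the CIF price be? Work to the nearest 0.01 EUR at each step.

CIF price: EUR 156045.69

From FOB to CIF, the seller additionally bears: freight, insurance.
CIF price = 148752.42 + 7085.51 + 207.76 = 156045.69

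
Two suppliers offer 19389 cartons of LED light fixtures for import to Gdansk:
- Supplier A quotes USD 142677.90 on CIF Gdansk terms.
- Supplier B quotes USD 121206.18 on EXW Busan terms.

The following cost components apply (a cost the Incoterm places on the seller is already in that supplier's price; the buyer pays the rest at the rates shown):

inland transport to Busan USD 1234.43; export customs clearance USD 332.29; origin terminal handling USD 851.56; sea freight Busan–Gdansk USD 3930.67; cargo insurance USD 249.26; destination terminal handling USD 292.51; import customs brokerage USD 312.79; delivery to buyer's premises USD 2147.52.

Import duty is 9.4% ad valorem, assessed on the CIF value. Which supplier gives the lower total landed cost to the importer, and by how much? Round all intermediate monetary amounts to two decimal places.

Supplier B is cheaper by USD 16271.62

Supplier A (CIF):
The CIF price already equals the CIF value: 142677.90
Import duty = 142677.90 × 9.4% = 13411.72
Buyer bears (A): 292.51 + 312.79 + 2147.52 = 2752.82
Landed cost (A) = invoice 142677.90 + 2752.82 + duty 13411.72 = 158842.44
Supplier B (EXW):
CIF value = EXW price + inland to port + export clearance + origin terminal + freight + insurance = 121206.18 + 1234.43 + 332.29 + 851.56 + 3930.67 + 249.26 = 127804.39
Import duty = 127804.39 × 9.4% = 12013.61
Buyer bears (B): 1234.43 + 332.29 + 851.56 + 3930.67 + 249.26 + 292.51 + 312.79 + 2147.52 = 9351.03
Landed cost (B) = invoice 121206.18 + 9351.03 + duty 12013.61 = 142570.82
Difference = |158842.44 − 142570.82| = 16271.62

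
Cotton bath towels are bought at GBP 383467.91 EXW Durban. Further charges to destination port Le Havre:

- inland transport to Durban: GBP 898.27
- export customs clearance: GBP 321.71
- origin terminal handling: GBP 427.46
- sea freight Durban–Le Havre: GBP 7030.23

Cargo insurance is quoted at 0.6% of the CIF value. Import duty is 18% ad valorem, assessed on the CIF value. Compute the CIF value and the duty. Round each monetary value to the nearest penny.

Let C be the CIF value. C = EXW price + pre-shipment costs + freight + 0.6% × C
C − 0.6% × C = 383467.91 + 898.27 + 321.71 + 427.46 + 7030.23
0.994 × C = 392145.58
C = 392145.58 / 0.994 = 394512.66
Insurance premium = 0.6% × 394512.66 = 2367.08
Import duty = 394512.66 × 18% = 71012.28

CIF value: GBP 394512.66; import duty: GBP 71012.28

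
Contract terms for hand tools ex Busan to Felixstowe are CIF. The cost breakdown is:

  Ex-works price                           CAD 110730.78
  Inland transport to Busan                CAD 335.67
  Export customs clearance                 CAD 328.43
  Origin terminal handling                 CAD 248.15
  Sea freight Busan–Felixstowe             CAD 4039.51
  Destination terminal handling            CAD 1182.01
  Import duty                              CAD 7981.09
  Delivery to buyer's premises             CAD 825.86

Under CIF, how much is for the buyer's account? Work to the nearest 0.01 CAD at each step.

Buyer's account: CAD 9988.96

CIF: the seller pays costs through ocean freight and marine insurance to the destination port.
Seller's account: goods 110730.78 + inland to port 335.67 + export clearance 328.43 + origin terminal 248.15 + freight 4039.51 = 115682.54
Buyer's account: destination terminal 1182.01 + duty 7981.09 + delivery 825.86 = 9988.96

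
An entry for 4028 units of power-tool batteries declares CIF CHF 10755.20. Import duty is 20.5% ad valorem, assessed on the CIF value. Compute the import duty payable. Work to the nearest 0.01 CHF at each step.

Import duty = 10755.20 × 20.5% = 2204.82

Import duty: CHF 2204.82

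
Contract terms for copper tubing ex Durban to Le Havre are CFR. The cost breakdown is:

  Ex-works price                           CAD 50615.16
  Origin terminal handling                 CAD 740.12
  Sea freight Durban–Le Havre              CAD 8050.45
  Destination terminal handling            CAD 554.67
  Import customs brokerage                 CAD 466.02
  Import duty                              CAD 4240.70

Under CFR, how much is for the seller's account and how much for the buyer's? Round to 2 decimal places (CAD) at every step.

CFR: the seller pays costs through ocean freight to the destination port, but not insurance.
Seller's account: goods 50615.16 + origin terminal 740.12 + freight 8050.45 = 59405.73
Buyer's account: destination terminal 554.67 + brokerage 466.02 + duty 4240.70 = 5261.39

Seller: CAD 59405.73; buyer: CAD 5261.39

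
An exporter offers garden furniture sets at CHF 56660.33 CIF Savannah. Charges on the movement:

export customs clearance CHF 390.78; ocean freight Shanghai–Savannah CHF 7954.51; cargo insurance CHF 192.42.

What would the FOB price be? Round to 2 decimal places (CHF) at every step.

Not relevant to the conversion: export clearance — on the seller under both CIF and FOB; already in the CIF price and stays in the FOB price.
From CIF to FOB, the seller no longer bears: freight, insurance.
FOB price = 56660.33 − 7954.51 − 192.42 = 48513.40

FOB price: CHF 48513.40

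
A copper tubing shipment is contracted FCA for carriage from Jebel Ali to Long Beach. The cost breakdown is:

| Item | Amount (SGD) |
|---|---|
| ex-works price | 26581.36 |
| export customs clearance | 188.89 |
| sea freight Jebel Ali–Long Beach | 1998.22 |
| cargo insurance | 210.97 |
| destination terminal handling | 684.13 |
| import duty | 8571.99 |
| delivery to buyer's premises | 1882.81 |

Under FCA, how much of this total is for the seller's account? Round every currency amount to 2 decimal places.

FCA: the seller delivers export-cleared goods to the carrier; the buyer bears costs from that point.
Seller's account: goods 26581.36 + export clearance 188.89 = 26770.25
Buyer's account: freight 1998.22 + insurance 210.97 + destination terminal 684.13 + duty 8571.99 + delivery 1882.81 = 13348.12

Seller's account: SGD 26770.25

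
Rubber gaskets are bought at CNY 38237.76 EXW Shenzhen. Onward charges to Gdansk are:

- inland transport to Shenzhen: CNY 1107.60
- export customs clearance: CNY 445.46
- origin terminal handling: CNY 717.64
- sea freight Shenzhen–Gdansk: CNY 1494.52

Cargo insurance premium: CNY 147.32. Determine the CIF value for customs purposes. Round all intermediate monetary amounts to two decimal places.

CIF value: CNY 42150.30

CIF = EXW price + pre-shipment costs + freight + insurance
CIF = 38237.76 + 1107.60 + 445.46 + 717.64 + 1494.52 + 147.32 = 42150.30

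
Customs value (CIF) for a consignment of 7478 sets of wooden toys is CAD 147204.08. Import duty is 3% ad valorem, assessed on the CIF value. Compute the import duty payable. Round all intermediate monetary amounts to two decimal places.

Import duty: CAD 4416.12

Import duty = 147204.08 × 3% = 4416.12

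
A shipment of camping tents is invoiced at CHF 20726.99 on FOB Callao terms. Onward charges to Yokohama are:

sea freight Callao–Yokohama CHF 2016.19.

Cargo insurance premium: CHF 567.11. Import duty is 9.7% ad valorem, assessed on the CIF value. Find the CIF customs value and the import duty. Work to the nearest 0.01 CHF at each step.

CIF value: CHF 23310.29; import duty: CHF 2261.10

CIF = FOB price + freight + insurance
CIF = 20726.99 + 2016.19 + 567.11 = 23310.29
Import duty = 23310.29 × 9.7% = 2261.10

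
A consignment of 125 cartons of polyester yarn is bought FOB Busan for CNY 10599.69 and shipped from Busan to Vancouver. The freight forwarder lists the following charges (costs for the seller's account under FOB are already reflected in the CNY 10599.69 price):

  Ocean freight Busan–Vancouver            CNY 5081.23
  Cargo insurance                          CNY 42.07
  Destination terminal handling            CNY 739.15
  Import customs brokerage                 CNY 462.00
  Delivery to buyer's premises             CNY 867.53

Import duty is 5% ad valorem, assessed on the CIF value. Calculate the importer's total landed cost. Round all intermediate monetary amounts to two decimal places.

Total landed cost: CNY 18577.82

FOB: the seller bears costs until goods are on board at the origin port; the buyer bears freight, insurance and all costs thereafter.
CIF value = FOB price + freight + insurance = 10599.69 + 5081.23 + 42.07 = 15722.99
Import duty = 15722.99 × 5% = 786.15
Buyer bears: freight 5081.23 + insurance 42.07 + destination terminal 739.15 + brokerage 462.00 + delivery 867.53 + duty 786.15 = 7978.13
Landed cost = invoice 10599.69 + 7978.13 = 18577.82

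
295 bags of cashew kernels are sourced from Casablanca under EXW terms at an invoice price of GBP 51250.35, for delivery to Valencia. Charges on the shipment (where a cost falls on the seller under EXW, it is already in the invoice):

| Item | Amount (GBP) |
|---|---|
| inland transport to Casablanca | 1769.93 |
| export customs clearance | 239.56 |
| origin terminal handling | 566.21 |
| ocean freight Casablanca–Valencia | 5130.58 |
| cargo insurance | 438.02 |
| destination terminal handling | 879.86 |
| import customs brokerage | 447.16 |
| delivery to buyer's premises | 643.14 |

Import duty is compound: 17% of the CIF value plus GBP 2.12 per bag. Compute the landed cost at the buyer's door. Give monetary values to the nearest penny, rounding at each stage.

EXW: the seller makes goods available at their premises; the buyer bears all onward costs.
CIF value = EXW price + inland to port + export clearance + origin terminal + freight + insurance = 51250.35 + 1769.93 + 239.56 + 566.21 + 5130.58 + 438.02 = 59394.65
Ad valorem component: 59394.65 × 17% = 10097.09
Specific component: 295 × 2.12 = 625.40
Import duty = 10097.09 + 625.40 = 10722.49
Buyer bears: inland to port 1769.93 + export clearance 239.56 + origin terminal 566.21 + freight 5130.58 + insurance 438.02 + destination terminal 879.86 + brokerage 447.16 + delivery 643.14 + duty 10722.49 = 20836.95
Landed cost = invoice 51250.35 + 20836.95 = 72087.30

Total landed cost: GBP 72087.30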